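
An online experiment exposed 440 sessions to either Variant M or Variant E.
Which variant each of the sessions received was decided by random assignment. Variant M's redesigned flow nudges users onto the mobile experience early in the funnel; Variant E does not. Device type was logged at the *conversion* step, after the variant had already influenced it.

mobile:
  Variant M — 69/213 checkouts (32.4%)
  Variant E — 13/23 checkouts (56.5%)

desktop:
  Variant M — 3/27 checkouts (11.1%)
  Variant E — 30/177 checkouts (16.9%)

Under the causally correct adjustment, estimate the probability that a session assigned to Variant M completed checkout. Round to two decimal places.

0.30

The distribution of device type is itself part of what the variant does — it is an intermediate outcome. Holding it fixed would remove that part of the effect; the total effect is the pooled difference.
So P(outcome | do(Variant M)) is just the pooled rate for Variant M: 72/240 = 0.300.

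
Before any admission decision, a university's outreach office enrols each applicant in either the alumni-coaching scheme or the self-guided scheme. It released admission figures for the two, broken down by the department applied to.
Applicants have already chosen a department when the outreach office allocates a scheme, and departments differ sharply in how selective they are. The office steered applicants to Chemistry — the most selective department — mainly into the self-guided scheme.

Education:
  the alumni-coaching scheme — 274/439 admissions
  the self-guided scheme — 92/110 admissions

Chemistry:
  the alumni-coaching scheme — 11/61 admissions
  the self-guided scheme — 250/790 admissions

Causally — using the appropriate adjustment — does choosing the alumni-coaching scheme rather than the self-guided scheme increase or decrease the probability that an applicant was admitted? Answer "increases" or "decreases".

decreases

Since department is a pre-existing factor (not a product of the outreach scheme) and it affects the outcome on its own, it is a confounder. The stratified rates, not the pooled rate, identify the causal effect.
Within each level — Education: 62.4% vs 83.6%; Chemistry: 18.0% vs 31.6% — the self-guided scheme is higher every time.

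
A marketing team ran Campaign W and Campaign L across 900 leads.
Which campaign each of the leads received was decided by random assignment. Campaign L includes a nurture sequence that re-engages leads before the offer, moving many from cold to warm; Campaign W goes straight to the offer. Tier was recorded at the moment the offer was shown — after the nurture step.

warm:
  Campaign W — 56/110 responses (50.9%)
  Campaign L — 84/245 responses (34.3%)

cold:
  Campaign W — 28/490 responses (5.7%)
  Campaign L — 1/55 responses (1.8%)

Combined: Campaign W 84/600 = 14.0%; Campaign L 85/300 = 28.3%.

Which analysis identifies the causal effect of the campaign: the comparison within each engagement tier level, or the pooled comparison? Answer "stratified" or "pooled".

pooled

Campaign W is higher inside every engagement tier stratum but Campaign L is higher in aggregate. Whether to stratify depends on how engagement tier relates to the campaign.
Engagement tier is recorded after the campaign and is itself shifted by it — it sits on the causal path from campaign to outcome. Conditioning on a mediator would strip out part of the effect we want; the pooled comparison gives the total causal effect.
Pooled: Campaign W 14.0% vs Campaign L 28.3%; Campaign L is higher overall.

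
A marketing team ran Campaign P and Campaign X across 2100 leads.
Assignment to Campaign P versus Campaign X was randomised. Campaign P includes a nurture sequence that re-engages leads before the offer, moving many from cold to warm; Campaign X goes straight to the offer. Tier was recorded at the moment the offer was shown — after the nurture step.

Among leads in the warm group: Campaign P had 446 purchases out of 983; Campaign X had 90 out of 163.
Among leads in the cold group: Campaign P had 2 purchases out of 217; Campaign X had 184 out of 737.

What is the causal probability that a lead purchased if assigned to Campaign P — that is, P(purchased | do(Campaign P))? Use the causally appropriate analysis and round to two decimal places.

Stratifying would compare campaigns among leads the campaigns themselves sorted into engagement tier groups — a form of selection on an intermediate. The unconditioned pooled rates give the total causal effect.
So P(outcome | do(Campaign P)) is just the pooled rate for Campaign P: 448/1200 = 0.373.

0.37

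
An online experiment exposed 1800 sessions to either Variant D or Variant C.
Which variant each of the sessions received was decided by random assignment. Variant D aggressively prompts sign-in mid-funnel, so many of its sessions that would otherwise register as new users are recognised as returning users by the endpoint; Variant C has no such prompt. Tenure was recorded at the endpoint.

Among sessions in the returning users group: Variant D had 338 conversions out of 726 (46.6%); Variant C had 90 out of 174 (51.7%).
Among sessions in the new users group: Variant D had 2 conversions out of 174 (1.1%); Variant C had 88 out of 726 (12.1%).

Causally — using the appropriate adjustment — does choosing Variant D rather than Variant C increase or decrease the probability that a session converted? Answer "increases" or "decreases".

increases

The stratified and pooled comparisons disagree (Variant C wins within each user tenure; Variant D wins overall), so the answer turns on the causal role of user tenure.
Stratifying would compare variants among sessions the variants themselves sorted into user tenure groups — a form of selection on an intermediate. The unconditioned pooled rates give the total causal effect.
Pooled: Variant D 37.8% vs Variant C 19.8%; Variant D is higher overall.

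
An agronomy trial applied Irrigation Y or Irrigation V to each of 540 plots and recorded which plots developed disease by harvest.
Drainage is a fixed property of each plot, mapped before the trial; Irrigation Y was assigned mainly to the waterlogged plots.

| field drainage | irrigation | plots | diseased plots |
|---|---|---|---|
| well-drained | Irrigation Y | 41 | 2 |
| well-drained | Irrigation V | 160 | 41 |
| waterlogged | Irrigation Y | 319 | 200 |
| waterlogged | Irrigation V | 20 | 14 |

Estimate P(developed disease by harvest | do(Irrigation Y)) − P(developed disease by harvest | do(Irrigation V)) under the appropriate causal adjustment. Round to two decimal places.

-0.12

Nothing the irrigation does changes field drainage; the imbalance is an allocation artefact. With field drainage also predicting the outcome, the pooled figure is confounded, and the within-stratum comparison is the causal one.
Adjusting over the population distribution of field drainage: 0.372·(0.049−0.256) + 0.628·(0.627−0.700) = -0.123.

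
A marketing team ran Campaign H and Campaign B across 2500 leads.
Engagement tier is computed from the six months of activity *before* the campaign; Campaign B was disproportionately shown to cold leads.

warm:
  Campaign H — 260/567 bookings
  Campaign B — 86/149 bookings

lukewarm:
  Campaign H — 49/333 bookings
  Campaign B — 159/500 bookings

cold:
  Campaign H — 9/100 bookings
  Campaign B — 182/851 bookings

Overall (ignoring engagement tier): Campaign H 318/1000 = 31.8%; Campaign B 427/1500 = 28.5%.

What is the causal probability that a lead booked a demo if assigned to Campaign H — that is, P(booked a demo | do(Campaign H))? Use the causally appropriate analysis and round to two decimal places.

0.21

Within every engagement tier level Campaign B has the higher rate, yet pooled Campaign H does — Simpson's reversal.
Nothing the campaign does changes engagement tier; the imbalance is an allocation artefact. With engagement tier also predicting the outcome, the pooled figure is confounded, and the within-stratum comparison is the causal one.
Standardising Campaign H to the population engagement tier mix: 0.286·260/567 + 0.333·49/333 + 0.380·9/100 = 0.215.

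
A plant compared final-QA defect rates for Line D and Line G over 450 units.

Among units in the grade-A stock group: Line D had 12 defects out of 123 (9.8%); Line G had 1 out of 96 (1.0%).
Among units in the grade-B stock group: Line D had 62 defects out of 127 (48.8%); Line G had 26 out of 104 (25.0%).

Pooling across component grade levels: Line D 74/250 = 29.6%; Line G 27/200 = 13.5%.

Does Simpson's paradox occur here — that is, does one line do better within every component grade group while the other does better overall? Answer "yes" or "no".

no

Within each component grade level (grade-A stock 9.8% vs 1.0%; grade-B stock 48.8% vs 25.0%), Line G has the lower rate every time. Pooled: 29.6% vs 13.5% — Line G has the lower rate overall. They agree.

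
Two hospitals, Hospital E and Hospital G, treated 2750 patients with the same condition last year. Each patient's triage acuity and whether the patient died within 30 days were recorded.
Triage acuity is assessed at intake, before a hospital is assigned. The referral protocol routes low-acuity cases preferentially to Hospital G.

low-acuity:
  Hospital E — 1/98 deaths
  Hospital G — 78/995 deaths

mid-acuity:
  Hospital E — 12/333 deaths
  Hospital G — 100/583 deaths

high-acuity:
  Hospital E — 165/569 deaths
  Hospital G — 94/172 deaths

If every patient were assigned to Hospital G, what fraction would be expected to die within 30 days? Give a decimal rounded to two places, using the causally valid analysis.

The stratified and pooled comparisons disagree (Hospital E wins within each triage acuity; Hospital G wins overall), so the answer turns on the causal role of triage acuity.
Since triage acuity is a pre-existing factor (not a product of the hospital) and it affects the outcome on its own, it is a confounder. The stratified rates, not the pooled rate, identify the causal effect.
Standardising Hospital G to the population triage acuity mix: 0.397·78/995 + 0.333·100/583 + 0.269·94/172 = 0.236.

0.24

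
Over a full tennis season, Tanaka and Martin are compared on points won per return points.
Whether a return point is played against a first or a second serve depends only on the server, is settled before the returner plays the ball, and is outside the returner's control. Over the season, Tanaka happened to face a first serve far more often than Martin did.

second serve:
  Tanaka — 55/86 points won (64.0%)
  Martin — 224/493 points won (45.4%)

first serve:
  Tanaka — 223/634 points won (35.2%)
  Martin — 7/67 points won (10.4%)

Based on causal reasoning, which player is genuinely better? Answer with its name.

Nothing the player does changes serve type; the imbalance is an allocation artefact. With serve type also predicting the outcome, the pooled figure is confounded, and the within-stratum comparison is the causal one.
Within each level — second serve: 64.0% vs 45.4%; first serve: 35.2% vs 10.4% — Tanaka is higher every time.

Tanaka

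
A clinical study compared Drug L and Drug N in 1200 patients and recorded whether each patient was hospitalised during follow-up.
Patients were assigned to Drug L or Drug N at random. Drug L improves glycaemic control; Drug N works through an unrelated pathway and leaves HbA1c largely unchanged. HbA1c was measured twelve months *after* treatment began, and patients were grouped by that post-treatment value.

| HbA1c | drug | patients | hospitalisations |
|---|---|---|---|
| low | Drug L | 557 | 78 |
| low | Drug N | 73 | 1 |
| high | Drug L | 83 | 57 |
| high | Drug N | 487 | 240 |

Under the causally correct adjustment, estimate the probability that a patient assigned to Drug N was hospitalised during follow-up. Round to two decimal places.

HbA1c is downstream of the drug. One should not condition on a consequence of treatment, so the overall rates are the right comparison.
So P(outcome | do(Drug N)) is just the pooled rate for Drug N: 241/560 = 0.430.

0.43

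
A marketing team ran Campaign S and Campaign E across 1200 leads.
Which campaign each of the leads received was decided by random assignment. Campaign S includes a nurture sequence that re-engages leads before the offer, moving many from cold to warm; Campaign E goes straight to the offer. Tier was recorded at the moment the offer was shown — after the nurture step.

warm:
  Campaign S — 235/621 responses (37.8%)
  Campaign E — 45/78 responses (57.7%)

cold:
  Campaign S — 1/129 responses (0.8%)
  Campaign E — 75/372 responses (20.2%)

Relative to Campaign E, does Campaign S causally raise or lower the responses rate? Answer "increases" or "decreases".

The engagement tier-specific comparison favours Campaign E throughout, but the pooled figures favour Campaign S. The question is whether to condition on engagement tier.
Engagement tier is recorded after the campaign and is itself shifted by it — it sits on the causal path from campaign to outcome. Conditioning on a mediator would strip out part of the effect we want; the pooled comparison gives the total causal effect.
Pooled: Campaign S 31.5% vs Campaign E 26.7%; Campaign S is higher overall.

increases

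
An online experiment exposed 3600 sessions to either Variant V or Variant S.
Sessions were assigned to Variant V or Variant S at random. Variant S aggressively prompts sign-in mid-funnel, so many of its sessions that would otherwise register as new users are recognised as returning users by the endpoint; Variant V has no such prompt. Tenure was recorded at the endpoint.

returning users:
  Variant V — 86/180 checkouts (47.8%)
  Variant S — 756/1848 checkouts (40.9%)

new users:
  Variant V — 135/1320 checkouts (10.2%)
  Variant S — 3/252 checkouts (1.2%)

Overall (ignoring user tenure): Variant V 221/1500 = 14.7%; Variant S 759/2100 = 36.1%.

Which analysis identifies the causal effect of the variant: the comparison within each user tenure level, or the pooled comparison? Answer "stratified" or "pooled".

Within every user tenure level Variant V has the higher rate, yet pooled Variant S does — Simpson's reversal.
The distribution of user tenure is itself part of what the variant does — it is an intermediate outcome. Holding it fixed would remove that part of the effect; the total effect is the pooled difference.
Pooled: Variant V 14.7% vs Variant S 36.1%; Variant S is higher overall.

pooled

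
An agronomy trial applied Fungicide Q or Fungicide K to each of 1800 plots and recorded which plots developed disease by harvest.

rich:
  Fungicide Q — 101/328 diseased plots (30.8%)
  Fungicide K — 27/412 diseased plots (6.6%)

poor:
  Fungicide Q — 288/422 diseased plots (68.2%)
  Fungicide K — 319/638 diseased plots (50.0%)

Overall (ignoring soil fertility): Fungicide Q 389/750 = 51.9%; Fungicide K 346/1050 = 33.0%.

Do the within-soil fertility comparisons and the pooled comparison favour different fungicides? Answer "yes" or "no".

Within each soil fertility level (rich 30.8% vs 6.6%; poor 68.2% vs 50.0%), Fungicide K has the lower rate every time. Pooled: 51.9% vs 33.0% — Fungicide K has the lower rate overall. They agree.

no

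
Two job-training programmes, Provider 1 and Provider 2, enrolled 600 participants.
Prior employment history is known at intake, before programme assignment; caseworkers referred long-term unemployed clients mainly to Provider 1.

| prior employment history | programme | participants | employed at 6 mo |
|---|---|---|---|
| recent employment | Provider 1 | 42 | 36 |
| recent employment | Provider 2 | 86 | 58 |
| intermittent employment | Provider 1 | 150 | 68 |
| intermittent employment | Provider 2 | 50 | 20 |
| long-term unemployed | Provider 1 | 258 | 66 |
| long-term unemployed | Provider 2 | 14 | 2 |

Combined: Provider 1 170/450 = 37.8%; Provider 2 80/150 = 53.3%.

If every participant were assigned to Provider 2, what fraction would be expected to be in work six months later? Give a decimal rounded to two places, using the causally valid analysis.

Within every prior employment history level Provider 1 has the higher rate, yet pooled Provider 2 does — Simpson's reversal.
Here prior employment history is a common cause — it drives both which programme a case falls under and the outcome. The crude comparison mixes populations; the stratum-specific rates are the causally relevant ones.
Standardising Provider 2 to the population prior employment history mix: 0.213·58/86 + 0.333·20/50 + 0.453·2/14 = 0.342.

0.34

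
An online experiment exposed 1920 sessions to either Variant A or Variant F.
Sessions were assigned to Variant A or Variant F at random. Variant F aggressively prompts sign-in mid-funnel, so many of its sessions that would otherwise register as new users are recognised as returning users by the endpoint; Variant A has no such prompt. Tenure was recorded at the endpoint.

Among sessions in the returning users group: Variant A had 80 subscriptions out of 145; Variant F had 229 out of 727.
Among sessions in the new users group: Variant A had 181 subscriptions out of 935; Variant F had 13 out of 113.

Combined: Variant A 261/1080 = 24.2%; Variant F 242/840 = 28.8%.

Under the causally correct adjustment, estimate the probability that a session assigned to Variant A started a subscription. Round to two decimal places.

User tenure here is a post-treatment variable shaped by the variant; conditioning on it would introduce bias rather than remove it. The overall comparison is the causal one.
So P(outcome | do(Variant A)) is just the pooled rate for Variant A: 261/1080 = 0.242.

0.24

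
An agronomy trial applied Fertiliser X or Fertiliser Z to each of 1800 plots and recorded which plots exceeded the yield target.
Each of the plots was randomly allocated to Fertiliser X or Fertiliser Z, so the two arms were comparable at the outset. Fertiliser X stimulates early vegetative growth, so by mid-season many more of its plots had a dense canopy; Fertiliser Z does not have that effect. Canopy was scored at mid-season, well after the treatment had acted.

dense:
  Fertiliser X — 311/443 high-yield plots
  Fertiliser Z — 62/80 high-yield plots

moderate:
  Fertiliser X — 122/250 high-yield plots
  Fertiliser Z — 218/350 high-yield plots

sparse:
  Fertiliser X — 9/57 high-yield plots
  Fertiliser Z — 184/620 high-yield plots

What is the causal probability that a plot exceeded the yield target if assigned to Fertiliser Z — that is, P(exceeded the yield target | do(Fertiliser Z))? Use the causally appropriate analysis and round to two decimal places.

Because the fertiliser influences mid-season canopy, mid-season canopy is a post-treatment mediator, not a confounder. Stratifying on it would bias the estimate; the causal effect is the crude pooled difference.
So P(outcome | do(Fertiliser Z)) is just the pooled rate for Fertiliser Z: 464/1050 = 0.442.

0.44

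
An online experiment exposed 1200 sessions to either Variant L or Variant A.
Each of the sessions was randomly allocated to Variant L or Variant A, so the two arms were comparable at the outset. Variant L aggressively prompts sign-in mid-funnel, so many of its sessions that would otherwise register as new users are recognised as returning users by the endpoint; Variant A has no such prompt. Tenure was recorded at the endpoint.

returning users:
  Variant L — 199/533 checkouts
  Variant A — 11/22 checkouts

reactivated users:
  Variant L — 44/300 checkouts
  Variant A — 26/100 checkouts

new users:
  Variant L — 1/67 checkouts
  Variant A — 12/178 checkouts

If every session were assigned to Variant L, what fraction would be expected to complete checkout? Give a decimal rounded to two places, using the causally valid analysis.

0.27

The distribution of user tenure is itself part of what the variant does — it is an intermediate outcome. Holding it fixed would remove that part of the effect; the total effect is the pooled difference.
So P(outcome | do(Variant L)) is just the pooled rate for Variant L: 244/900 = 0.271.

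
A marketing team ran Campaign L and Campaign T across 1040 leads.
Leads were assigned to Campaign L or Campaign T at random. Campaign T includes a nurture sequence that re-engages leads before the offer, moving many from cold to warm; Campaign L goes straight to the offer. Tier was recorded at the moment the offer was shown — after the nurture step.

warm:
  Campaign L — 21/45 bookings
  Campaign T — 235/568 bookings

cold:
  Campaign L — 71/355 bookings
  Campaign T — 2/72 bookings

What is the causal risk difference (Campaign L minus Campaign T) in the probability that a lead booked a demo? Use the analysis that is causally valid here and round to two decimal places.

Stratifying would compare campaigns among leads the campaigns themselves sorted into engagement tier groups — a form of selection on an intermediate. The unconditioned pooled rates give the total causal effect.
The causal difference is the pooled difference: 0.230 − 0.370 = -0.140.

-0.14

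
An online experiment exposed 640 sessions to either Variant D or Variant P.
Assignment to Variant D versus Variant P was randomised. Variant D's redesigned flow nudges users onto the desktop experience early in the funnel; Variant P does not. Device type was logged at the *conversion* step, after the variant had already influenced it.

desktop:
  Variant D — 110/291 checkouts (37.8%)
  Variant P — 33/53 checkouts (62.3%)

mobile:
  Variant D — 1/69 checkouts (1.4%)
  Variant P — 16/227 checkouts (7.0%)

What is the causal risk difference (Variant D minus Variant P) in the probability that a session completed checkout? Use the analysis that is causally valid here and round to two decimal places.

+0.13

The device type-specific comparison favours Variant P throughout, but the pooled figures favour Variant D. The question is whether to condition on device type.
Device type here is a post-treatment variable shaped by the variant; conditioning on it would introduce bias rather than remove it. The overall comparison is the causal one.
The causal difference is the pooled difference: 0.308 − 0.175 = +0.133.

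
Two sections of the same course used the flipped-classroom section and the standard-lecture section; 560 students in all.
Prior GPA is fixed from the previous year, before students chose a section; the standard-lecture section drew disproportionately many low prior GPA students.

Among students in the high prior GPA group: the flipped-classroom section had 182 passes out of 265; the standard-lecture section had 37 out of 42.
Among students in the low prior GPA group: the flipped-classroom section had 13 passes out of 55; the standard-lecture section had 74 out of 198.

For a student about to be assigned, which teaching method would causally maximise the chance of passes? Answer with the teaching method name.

the standard-lecture section

Here prior GPA band is a common cause — it drives both which teaching method a case falls under and the outcome. The crude comparison mixes populations; the stratum-specific rates are the causally relevant ones.
Within each level — high prior GPA: 68.7% vs 88.1%; low prior GPA: 23.6% vs 37.4% — the standard-lecture section is higher every time.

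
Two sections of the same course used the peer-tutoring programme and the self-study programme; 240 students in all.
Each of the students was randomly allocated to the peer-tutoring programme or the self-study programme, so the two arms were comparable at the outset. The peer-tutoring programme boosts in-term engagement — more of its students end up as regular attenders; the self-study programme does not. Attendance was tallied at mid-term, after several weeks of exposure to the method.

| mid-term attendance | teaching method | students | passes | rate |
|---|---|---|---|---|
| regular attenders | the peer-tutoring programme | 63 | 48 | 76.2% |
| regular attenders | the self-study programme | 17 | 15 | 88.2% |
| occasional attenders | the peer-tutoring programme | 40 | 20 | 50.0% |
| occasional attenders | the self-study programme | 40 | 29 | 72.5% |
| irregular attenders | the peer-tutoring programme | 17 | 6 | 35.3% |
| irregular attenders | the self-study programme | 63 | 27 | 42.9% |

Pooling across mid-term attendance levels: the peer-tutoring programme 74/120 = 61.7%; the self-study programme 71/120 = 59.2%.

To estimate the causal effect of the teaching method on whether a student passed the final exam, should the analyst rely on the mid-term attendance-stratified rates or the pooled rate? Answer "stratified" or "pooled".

pooled

Mid-term attendance here is a post-treatment variable shaped by the teaching method; conditioning on it would introduce bias rather than remove it. The overall comparison is the causal one.
Pooled: the peer-tutoring programme 61.7% vs the self-study programme 59.2%; the peer-tutoring programme is higher overall.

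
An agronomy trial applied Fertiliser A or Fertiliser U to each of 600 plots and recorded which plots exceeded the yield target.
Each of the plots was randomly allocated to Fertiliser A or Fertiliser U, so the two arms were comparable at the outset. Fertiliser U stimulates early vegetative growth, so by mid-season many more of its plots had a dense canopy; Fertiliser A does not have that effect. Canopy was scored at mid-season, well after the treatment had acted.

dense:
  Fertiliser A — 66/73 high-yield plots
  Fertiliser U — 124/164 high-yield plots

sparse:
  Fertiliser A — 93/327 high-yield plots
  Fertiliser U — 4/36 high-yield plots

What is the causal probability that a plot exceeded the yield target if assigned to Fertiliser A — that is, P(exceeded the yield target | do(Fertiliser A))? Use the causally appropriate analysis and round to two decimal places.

Stratifying would compare fertilisers among plots the fertilisers themselves sorted into mid-season canopy groups — a form of selection on an intermediate. The unconditioned pooled rates give the total causal effect.
So P(outcome | do(Fertiliser A)) is just the pooled rate for Fertiliser A: 159/400 = 0.398.

0.40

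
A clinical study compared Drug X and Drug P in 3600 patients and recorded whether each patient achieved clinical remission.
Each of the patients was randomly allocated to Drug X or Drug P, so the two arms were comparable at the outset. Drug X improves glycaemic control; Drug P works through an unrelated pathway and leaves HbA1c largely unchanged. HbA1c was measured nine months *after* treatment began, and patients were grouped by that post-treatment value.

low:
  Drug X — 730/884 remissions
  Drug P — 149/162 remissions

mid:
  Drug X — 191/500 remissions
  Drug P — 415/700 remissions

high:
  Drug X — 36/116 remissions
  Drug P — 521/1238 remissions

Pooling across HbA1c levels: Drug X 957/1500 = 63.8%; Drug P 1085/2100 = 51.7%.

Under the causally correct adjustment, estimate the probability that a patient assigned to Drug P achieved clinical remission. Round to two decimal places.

Drug P is higher inside every HbA1c stratum but Drug X is higher in aggregate. Whether to stratify depends on how HbA1c relates to the drug.
Because the drug influences HbA1c, HbA1c is a post-treatment mediator, not a confounder. Stratifying on it would bias the estimate; the causal effect is the crude pooled difference.
So P(outcome | do(Drug P)) is just the pooled rate for Drug P: 1085/2100 = 0.517.

0.52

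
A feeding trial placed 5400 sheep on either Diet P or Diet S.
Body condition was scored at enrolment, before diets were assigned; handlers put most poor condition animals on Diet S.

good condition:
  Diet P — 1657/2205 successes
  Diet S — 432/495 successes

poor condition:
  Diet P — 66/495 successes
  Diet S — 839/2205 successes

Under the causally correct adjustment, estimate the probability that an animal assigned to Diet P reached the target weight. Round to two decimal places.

The imbalance in starting body condition arose from how sheep were allocated, not from anything the diet did; and starting body condition independently affects the outcome. The pooled gap is confounded — condition on starting body condition.
Standardising Diet P to the population starting body condition mix: 0.500·1657/2205 + 0.500·66/495 = 0.442.

0.44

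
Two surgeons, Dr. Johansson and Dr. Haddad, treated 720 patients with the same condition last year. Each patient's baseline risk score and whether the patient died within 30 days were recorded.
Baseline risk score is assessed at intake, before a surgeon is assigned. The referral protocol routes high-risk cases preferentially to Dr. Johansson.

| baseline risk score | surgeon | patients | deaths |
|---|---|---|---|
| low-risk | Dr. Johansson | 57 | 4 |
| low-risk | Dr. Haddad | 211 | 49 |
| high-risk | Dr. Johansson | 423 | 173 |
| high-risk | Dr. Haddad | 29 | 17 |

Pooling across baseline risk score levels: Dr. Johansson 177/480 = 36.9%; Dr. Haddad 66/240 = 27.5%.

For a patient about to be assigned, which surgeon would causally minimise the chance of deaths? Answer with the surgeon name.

Dr. Johansson

Baseline risk score satisfies the back-door criterion: it is not a descendant of the surgeon, and it blocks the spurious path from surgeon to outcome. Adjusting for it (i.e., using the within-baseline risk score rates) gives the causal effect.
Within each level — low-risk: 7.0% vs 23.2%; high-risk: 40.9% vs 58.6% — Dr. Johansson is lower every time.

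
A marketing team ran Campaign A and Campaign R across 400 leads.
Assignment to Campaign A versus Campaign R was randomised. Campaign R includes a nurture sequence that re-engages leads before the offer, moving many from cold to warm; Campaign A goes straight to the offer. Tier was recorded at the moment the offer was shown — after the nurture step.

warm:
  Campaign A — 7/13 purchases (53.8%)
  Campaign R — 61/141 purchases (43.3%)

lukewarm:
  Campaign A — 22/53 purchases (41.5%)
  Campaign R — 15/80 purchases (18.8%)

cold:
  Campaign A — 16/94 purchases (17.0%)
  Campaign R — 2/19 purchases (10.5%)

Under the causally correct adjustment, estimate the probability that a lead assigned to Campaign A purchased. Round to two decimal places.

0.28

The distribution of engagement tier is itself part of what the campaign does — it is an intermediate outcome. Holding it fixed would remove that part of the effect; the total effect is the pooled difference.
So P(outcome | do(Campaign A)) is just the pooled rate for Campaign A: 45/160 = 0.281.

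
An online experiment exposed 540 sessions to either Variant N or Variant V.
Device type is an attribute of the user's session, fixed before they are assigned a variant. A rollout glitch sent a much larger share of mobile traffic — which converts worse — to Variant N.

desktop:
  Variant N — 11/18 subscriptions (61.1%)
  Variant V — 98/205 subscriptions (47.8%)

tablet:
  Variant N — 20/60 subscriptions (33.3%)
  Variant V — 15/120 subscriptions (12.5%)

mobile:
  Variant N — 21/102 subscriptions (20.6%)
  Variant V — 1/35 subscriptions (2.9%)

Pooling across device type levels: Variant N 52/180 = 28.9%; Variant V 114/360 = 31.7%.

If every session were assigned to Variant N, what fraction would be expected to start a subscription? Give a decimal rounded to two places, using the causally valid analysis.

Here device type is a common cause — it drives both which variant a case falls under and the outcome. The crude comparison mixes populations; the stratum-specific rates are the causally relevant ones.
Standardising Variant N to the population device type mix: 0.413·11/18 + 0.333·20/60 + 0.254·21/102 = 0.416.

0.42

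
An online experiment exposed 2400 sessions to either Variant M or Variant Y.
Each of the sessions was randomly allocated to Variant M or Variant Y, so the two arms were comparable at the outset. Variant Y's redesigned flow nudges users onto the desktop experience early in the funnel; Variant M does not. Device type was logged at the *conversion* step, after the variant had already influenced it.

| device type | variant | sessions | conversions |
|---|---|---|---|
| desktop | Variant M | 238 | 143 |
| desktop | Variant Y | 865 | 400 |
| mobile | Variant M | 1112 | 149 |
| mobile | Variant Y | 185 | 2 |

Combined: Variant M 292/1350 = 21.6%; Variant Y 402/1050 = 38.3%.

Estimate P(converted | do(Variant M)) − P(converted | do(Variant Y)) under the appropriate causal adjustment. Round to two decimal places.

-0.17

The stratified and pooled comparisons disagree (Variant M wins within each device type; Variant Y wins overall), so the answer turns on the causal role of device type.
Because the variant influences device type, device type is a post-treatment mediator, not a confounder. Stratifying on it would bias the estimate; the causal effect is the crude pooled difference.
The causal difference is the pooled difference: 0.216 − 0.383 = -0.167.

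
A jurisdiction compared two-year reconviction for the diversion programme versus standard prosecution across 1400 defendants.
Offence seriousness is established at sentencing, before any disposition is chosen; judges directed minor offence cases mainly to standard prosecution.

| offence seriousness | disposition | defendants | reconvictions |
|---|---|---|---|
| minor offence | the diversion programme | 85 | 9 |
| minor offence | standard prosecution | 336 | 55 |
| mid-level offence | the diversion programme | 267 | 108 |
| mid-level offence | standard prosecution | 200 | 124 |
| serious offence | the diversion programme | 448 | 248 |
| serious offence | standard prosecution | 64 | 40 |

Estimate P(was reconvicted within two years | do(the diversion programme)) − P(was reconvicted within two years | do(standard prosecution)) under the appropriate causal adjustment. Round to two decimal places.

Here offence seriousness is a common cause — it drives both which disposition a case falls under and the outcome. The crude comparison mixes populations; the stratum-specific rates are the causally relevant ones.
Adjusting over the population distribution of offence seriousness: 0.301·(0.106−0.164) + 0.334·(0.404−0.620) + 0.366·(0.554−0.625) = -0.115.

-0.12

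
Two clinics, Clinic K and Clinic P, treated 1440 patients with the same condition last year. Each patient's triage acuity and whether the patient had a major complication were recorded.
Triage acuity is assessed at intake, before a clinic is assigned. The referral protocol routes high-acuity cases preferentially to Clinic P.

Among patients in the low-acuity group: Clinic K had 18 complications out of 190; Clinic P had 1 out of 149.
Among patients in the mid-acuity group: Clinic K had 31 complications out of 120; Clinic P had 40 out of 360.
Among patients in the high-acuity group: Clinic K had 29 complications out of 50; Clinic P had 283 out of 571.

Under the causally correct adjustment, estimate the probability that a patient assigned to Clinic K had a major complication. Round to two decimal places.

0.36

The stratified and pooled comparisons disagree (Clinic P wins within each triage acuity; Clinic K wins overall), so the answer turns on the causal role of triage acuity.
Triage acuity is set before the clinic has any effect — it is not caused by the clinic — and it independently drives the outcome. That makes it a confounder, so the causal comparison is within triage acuity levels.
Standardising Clinic K to the population triage acuity mix: 0.235·18/190 + 0.333·31/120 + 0.431·29/50 = 0.359.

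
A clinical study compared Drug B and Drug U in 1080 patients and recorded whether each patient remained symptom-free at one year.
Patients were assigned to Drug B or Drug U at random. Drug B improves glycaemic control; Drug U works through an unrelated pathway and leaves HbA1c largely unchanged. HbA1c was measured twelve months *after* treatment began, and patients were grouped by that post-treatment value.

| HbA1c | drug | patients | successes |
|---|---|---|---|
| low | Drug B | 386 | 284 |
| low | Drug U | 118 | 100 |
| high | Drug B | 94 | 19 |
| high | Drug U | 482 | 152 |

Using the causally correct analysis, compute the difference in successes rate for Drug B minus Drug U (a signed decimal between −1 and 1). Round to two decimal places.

+0.21

Because the drug influences HbA1c, HbA1c is a post-treatment mediator, not a confounder. Stratifying on it would bias the estimate; the causal effect is the crude pooled difference.
The causal difference is the pooled difference: 0.631 − 0.420 = +0.211.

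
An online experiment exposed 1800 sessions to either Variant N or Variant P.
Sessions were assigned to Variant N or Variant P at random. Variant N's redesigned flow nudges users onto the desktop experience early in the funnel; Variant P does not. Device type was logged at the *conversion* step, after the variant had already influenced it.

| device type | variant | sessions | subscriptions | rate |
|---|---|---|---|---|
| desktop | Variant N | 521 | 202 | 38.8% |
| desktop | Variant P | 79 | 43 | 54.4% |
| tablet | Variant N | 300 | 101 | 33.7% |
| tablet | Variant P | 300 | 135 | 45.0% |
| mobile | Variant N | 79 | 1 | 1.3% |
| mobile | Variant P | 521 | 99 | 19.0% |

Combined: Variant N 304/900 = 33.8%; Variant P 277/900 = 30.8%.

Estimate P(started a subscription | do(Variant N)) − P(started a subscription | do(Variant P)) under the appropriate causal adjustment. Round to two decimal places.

Device type here is a post-treatment variable shaped by the variant; conditioning on it would introduce bias rather than remove it. The overall comparison is the causal one.
The causal difference is the pooled difference: 0.338 − 0.308 = +0.030.

+0.03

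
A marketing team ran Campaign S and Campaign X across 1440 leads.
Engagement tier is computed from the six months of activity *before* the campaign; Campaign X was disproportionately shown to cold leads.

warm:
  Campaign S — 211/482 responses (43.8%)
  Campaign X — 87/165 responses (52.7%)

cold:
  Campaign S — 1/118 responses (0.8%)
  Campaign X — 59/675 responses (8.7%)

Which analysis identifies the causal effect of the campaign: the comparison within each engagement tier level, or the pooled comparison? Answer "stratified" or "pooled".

The imbalance in engagement tier arose from how leads were allocated, not from anything the campaign did; and engagement tier independently affects the outcome. The pooled gap is confounded — condition on engagement tier.
Within each level — warm: 43.8% vs 52.7%; cold: 0.8% vs 8.7% — Campaign X is higher every time.

stratified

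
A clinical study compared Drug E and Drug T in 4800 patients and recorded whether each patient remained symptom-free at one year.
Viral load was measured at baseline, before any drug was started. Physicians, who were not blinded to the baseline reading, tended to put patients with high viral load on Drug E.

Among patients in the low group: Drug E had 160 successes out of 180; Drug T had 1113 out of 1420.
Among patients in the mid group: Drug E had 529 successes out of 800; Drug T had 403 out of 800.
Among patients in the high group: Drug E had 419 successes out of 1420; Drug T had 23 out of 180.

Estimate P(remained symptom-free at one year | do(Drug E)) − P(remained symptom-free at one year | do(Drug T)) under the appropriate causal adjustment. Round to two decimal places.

+0.14

Within every viral load level Drug E has the higher rate, yet pooled Drug T does — Simpson's reversal.
The imbalance in viral load arose from how patients were allocated, not from anything the drug did; and viral load independently affects the outcome. The pooled gap is confounded — condition on viral load.
Adjusting over the population distribution of viral load: 0.333·(0.889−0.784) + 0.333·(0.661−0.504) + 0.333·(0.295−0.128) = +0.143.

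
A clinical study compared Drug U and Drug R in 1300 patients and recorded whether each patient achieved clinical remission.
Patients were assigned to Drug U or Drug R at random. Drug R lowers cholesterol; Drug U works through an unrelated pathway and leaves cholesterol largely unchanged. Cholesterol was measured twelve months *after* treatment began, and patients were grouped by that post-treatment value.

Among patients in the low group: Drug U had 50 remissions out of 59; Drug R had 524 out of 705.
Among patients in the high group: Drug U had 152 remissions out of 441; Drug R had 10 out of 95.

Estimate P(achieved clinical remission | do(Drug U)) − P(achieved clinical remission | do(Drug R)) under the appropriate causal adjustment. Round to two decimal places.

-0.26

Stratifying would compare drugs among patients the drugs themselves sorted into cholesterol groups — a form of selection on an intermediate. The unconditioned pooled rates give the total causal effect.
The causal difference is the pooled difference: 0.404 − 0.667 = -0.264.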